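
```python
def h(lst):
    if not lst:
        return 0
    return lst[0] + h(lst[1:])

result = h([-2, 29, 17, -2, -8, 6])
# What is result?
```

(-2) + 29 + 17 + (-2) + (-8) + 6 + 0 = 40

Answer: 40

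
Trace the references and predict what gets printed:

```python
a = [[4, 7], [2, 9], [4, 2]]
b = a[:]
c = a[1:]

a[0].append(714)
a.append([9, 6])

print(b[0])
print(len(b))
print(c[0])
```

Key concept: slice with nested mutation.
Step by step:
`a = [[4, 7], [2, 9], [4, 2]]` → a = [[4, 7], [2, 9], [4, 2]]
`b = a[:]` → b = [[4, 7], [2, 9], [4, 2]]
`c = a[1:]` → c = [[2, 9], [4, 2]]
`a[0].append(714)` → a = [[4, 7, 714], [2, 9], [4, 2]]; b = [[4, 7, 714], [2, 9], [4, 2]]
`a.append([9, 6])` → a = [[4, 7, 714], [2, 9], [4, 2], [9, 6]]
`print(b[0])` → prints [4, 7, 714]
`print(len(b))` → prints 3
`print(c[0])` → prints [2, 9]

Answer:
[4, 7, 714]
3
[2, 9]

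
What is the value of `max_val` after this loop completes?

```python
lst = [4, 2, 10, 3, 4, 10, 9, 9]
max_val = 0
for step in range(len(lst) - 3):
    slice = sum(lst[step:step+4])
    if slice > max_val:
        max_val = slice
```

Max sum of 4-element window in [4, 2, 10, 3, 4, 10, 9, 9]
`max_val` takes the values: 0 → 19 → 27 → 32

Answer: 32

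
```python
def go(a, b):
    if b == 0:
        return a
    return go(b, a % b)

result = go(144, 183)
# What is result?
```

go(144, 183) -> go(183, 144) -> go(144, 39) -> go(39, 27) -> go(27, 12) -> go(12, 3) -> go(3, 0) -> 3

Answer: 3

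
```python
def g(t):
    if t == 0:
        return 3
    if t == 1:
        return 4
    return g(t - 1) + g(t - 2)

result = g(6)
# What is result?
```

Build up from base cases: g(0)=3, g(1)=4, g(2)=7, g(3)=11, g(4)=18, g(5)=29, g(6)=47

Answer: 47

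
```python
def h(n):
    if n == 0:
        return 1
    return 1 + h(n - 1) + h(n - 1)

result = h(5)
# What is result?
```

h(n) = 1 + 2·h(n-1), h(0)=1. Closed form: (1+1)·2^5 - 1 = 63.

Answer: 63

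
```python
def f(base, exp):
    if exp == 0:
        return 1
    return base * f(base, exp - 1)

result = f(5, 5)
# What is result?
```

f(5, 5) = 5 * 5 * 5 * 5 * 5 = 3125

Answer: 3125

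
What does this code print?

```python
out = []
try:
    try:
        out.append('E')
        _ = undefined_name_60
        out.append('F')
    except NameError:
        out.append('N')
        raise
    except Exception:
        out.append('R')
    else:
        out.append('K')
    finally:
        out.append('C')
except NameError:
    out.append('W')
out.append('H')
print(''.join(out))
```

Execution trace: 'E' (inner try body) → 'N' (inner except NameError) → 'C' (inner finally) → 'W' (outer except NameError) → 'H' (after the try/except). Output: ENCWH

Answer: ENCWH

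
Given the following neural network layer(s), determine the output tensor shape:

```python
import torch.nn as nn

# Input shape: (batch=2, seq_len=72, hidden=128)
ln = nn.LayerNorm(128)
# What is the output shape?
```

Input: (2, 72, 128) -> Output: (2, 72, 128)

Answer: (2, 72, 128)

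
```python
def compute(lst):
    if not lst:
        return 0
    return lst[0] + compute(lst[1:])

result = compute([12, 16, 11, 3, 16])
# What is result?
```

12 + 16 + 11 + 3 + 16 + 0 = 58

Answer: 58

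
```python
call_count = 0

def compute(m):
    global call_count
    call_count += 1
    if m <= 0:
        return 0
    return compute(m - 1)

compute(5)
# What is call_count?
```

Linear recursion stepping by 1: 6 calls from m=5 down to ≤0.

Answer: 6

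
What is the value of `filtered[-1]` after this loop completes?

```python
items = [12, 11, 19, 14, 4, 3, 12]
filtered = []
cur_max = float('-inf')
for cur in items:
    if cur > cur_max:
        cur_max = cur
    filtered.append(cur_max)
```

Running max ends at 19
`filtered` takes the values: [] → [12] → [12, 12] → [12, 12, 19] → [12, 12, 19, 19] → [12, 12, 19, 19, 19] → [12, 12, 19, 19, 19, 19] → [12, 12, 19, 19, 19, 19, 19]
So `filtered[-1]` = 19

Answer: 19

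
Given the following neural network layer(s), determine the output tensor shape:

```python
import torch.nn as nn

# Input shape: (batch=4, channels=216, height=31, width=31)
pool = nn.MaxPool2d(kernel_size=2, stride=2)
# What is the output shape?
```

Input: (4, 216, 31, 31) -> Output: (4, 216, 15, 15)

Answer: (4, 216, 15, 15)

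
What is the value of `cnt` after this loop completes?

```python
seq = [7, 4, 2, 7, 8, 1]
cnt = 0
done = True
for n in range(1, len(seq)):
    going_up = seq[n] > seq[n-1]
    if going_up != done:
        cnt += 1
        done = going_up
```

Count direction changes in [7, 4, 2, 7, 8, 1]
`cnt` takes the values: 0 → 1 → 2 → 3

Answer: 3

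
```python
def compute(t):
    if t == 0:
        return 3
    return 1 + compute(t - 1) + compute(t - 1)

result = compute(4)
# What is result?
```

compute(t) = 1 + 2·compute(t-1), compute(0)=3. Closed form: (3+1)·2^4 - 1 = 63.

Answer: 63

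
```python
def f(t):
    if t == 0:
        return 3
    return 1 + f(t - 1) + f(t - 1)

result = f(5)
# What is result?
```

f(t) = 1 + 2·f(t-1), f(0)=3. Closed form: (3+1)·2^5 - 1 = 127.

Answer: 127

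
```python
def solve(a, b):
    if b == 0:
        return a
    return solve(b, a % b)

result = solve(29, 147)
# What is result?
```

solve(29, 147) -> solve(147, 29) -> solve(29, 2) -> solve(2, 1) -> solve(1, 0) -> 1

Answer: 1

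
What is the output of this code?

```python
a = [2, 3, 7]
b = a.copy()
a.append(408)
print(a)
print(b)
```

Key concept: list.copy() creates independent copy.
Step by step:
`a = [2, 3, 7]` → a = [2, 3, 7]
`b = a.copy()` → b = [2, 3, 7]
`a.append(408)` → a = [2, 3, 7, 408]
`print(a)` → prints [2, 3, 7, 408]
`print(b)` → prints [2, 3, 7]

Answer:
[2, 3, 7, 408]
[2, 3, 7]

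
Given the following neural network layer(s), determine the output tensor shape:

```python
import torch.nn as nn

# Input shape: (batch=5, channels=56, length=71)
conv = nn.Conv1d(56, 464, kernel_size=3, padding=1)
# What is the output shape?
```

Input: (5, 56, 71) -> Output: (5, 464, 71)

Answer: (5, 464, 71)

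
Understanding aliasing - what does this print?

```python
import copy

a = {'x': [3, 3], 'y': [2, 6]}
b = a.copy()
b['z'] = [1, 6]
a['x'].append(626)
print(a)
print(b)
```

Key concept: shallow copy of dict with mutable values.
Step by step:
`a = {'x': [3, 3], 'y': [2, 6]}` → a = {'x': [3, 3], 'y': [2, 6]}
`b = a.copy()` → b = {'x': [3, 3], 'y': [2, 6]}
`b['z'] = [1, 6]` → b = {'x': [3, 3], 'y': [2, 6], 'z': [1, 6]}
`a['x'].append(626)` → a = {'x': [3, 3, 626], 'y': [2, 6]}; b = {'x': [3, 3, 626], 'y': [2, 6], 'z': [1, 6]}
`print(a)` → prints {'x': [3, 3, 626], 'y': [2, 6]}
`print(b)` → prints {'x': [3, 3, 626], 'y': [2, 6], 'z': [1, 6]}

Answer:
{'x': [3, 3, 626], 'y': [2, 6]}
{'x': [3, 3, 626], 'y': [2, 6], 'z': [1, 6]}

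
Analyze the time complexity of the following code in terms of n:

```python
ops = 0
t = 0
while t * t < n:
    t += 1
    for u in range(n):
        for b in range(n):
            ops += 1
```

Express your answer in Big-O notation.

Each loop level contributes: √n × n × n. Multiplying the contributions gives O(n^2√n).

Answer: O(n^2√n)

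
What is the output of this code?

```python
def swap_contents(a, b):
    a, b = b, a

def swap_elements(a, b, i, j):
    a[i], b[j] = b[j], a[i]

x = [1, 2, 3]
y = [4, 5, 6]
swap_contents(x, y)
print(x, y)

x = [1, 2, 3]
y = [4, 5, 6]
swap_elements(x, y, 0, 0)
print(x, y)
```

Key concept: parameter rebinding vs mutation.
Step by step:
`x = [1, 2, 3]` → x = [1, 2, 3]
`y = [4, 5, 6]` → y = [4, 5, 6]
`swap_contents(x, y)` → no visible change to tracked variables
`print(x, y)` → prints [1, 2, 3] [4, 5, 6]
`x = [1, 2, 3]` → x = [1, 2, 3]
`y = [4, 5, 6]` → y = [4, 5, 6]
`swap_elements(x, y, 0, 0)` → x = [4, 2, 3]; y = [1, 5, 6]
`print(x, y)` → prints [4, 2, 3] [1, 5, 6]

Answer:
[1, 2, 3] [4, 5, 6]
[4, 2, 3] [1, 5, 6]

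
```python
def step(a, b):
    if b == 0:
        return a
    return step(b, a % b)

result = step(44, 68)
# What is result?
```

step(44, 68) -> step(68, 44) -> step(44, 24) -> step(24, 20) -> step(20, 4) -> step(4, 0) -> 4

Answer: 4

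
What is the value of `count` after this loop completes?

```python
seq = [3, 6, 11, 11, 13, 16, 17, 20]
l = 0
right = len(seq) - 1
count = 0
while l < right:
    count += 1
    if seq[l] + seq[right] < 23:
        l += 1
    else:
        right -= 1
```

Steps to find pair summing to 23
`count` takes the values: 0 → 1 → 2 → 3 → 4 → 5 → 6 → 7

Answer: 7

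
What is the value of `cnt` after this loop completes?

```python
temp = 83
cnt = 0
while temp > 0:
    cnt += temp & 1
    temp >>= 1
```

Count set bits in 83 (binary: 0b1010011)
`cnt` takes the values: 0 → 1 → 2 → 3 → 4

Answer: 4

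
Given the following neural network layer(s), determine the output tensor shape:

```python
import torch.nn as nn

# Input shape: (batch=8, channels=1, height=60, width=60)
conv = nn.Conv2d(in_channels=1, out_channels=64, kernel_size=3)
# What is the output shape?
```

Input: (8, 1, 60, 60) -> Output: (8, 64, 58, 58)

Answer: (8, 64, 58, 58)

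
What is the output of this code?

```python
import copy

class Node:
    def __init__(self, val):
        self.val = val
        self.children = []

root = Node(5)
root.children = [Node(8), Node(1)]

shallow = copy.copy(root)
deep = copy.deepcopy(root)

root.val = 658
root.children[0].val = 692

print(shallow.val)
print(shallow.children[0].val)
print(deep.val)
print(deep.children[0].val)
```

Key concept: deep copy with custom objects.
Step by step:
`root = Node(5)` → root = Node(val=5, children=[])
`root.children = [Node(8), Node(1)]` → root = Node(val=5, children=[Node(val=8, children=[]), Node(val=1, children=[])])
`shallow = copy.copy(root)` → shallow = Node(val=5, children=[Node(val=8, children=[]), Node(val=1, children=[])])
`deep = copy.deepcopy(root)` → deep = Node(val=5, children=[Node(val=8, children=[]), Node(val=1, children=[])])
`root.val = 658` → root = Node(val=658, children=[Node(val=8, children=[]), Node(val=1, children=[])])
`root.children[0].val = 692` → root = Node(val=658, children=[Node(val=692, children=[]), Node(val=1, children=[])]); shallow = Node(val=5, children=[Node(val=692, children=[]), Node(val=1, children=[])])
`print(shallow.val)` → prints 5
`print(shallow.children[0].val)` → prints 692
`print(deep.val)` → prints 5
`print(deep.children[0].val)` → prints 8

Answer:
5
692
5
8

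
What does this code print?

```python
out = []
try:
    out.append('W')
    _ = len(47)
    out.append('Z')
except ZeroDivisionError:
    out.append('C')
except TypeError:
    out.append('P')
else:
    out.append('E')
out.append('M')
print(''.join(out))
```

Execution trace: 'W' (try body) → 'P' (except TypeError) → 'M' (after the try/except). Output: WPM

Answer: WPM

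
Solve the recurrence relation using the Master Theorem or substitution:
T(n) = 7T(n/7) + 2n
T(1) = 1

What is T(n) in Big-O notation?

By Master Theorem: a=7, b=7, f(n)=2n. Since log_7(7) = 1 and f(n) = Θ(n^1), Case 2 applies. T(n) = O(n log n).

Answer: O(n log n)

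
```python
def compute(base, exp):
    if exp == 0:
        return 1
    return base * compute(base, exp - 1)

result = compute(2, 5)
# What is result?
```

compute(2, 5) = 2 * 2 * 2 * 2 * 2 = 32

Answer: 32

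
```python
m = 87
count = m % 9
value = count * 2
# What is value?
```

Trace:
`m = 87` → m = 87
`count = m % 9` → count = 6
`value = count * 2` → value = 12
So value = 12

Answer: 12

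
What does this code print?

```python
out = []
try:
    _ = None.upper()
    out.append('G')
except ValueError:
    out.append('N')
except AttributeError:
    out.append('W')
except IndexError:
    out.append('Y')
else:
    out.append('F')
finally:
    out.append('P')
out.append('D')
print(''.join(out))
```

Execution trace: 'W' (except AttributeError) → 'P' (finally) → 'D' (after the try/except). Output: WPD

Answer: WPD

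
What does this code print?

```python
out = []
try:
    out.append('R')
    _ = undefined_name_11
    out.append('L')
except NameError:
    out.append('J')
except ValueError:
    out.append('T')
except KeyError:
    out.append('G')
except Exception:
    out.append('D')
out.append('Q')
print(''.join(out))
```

Execution trace: 'R' (try body) → 'J' (except NameError) → 'Q' (after the try/except). Output: RJQ

Answer: RJQ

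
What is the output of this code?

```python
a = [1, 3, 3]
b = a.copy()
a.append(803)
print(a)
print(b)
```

Key concept: list.copy() creates independent copy.
Step by step:
`a = [1, 3, 3]` → a = [1, 3, 3]
`b = a.copy()` → b = [1, 3, 3]
`a.append(803)` → a = [1, 3, 3, 803]
`print(a)` → prints [1, 3, 3, 803]
`print(b)` → prints [1, 3, 3]

Answer:
[1, 3, 3, 803]
[1, 3, 3]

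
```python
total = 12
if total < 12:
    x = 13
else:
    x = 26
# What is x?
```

Trace:
`total = 12` → total = 12
`if total < 12: ...` → total < 12 is False, take else branch → x = 26
So x = 26

Answer: 26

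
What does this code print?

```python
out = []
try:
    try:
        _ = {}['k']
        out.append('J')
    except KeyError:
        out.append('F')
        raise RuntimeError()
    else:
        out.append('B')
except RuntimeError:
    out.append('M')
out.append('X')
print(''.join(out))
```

Execution trace: 'F' (inner except KeyError) → 'M' (outer except RuntimeError) → 'X' (after the try/except). Output: FMX

Answer: FMX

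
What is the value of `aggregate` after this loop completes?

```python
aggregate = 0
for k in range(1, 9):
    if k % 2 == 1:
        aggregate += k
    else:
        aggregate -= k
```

Add odd, subtract even
`aggregate` takes the values: 0 → 1 → -1 → 2 → -2 → 3 → -3 → 4 → -4

Answer: -4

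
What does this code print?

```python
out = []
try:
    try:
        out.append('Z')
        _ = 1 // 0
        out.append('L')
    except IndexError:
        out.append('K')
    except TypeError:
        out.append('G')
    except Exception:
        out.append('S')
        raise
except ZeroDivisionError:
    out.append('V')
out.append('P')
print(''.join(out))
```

Execution trace: 'Z' (inner try body) → 'S' (inner except Exception) → 'V' (outer except ZeroDivisionError) → 'P' (after the try/except). Output: ZSVP

Answer: ZSVP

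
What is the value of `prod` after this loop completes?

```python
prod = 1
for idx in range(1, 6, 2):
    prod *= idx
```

Product of 1, 3, 5, ... up to 5
`prod` takes the values: 1 → 3 → 15

Answer: 15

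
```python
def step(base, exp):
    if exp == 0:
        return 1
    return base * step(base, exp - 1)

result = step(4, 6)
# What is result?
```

step(4, 6) = 4 * 4 * 4 * 4 * 4 * 4 = 4096

Answer: 4096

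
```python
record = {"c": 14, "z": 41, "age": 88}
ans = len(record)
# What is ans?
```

Trace:
`record = {"c": 14, "z": 41, "age": 88}` → record = {'c': 14, 'z': 41, 'age': 88}
`ans = len(record)` → ans = 3
So ans = 3

Answer: 3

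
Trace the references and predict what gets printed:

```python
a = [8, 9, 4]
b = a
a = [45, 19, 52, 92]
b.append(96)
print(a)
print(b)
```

Key concept: rebinding vs mutation: a is rebound to a new list, b still points at the original.
Step by step:
`a = [8, 9, 4]` → a = [8, 9, 4]
`b = a` → b = [8, 9, 4] (same object as a)
`a = [45, 19, 52, 92]` → a = [45, 19, 52, 92]
`b.append(96)` → b = [8, 9, 4, 96]
`print(a)` → prints [45, 19, 52, 92]
`print(b)` → prints [8, 9, 4, 96]

Answer:
[45, 19, 52, 92]
[8, 9, 4, 96]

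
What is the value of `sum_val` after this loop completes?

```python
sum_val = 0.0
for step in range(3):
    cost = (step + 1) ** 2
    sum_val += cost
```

Sum of squared losses 1² + 2² + ... + 3²
`sum_val` takes the values: 0.0 → 1.0 → 5.0 → 14.0

Answer: 14.0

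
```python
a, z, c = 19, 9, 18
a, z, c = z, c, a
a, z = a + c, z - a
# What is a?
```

Trace:
`a, z, c = 19, 9, 18` → a = 19; z = 9; c = 18
`a, z, c = z, c, a` → a = 9; z = 18; c = 19
`a, z = a + c, z - a` → a = 28; z = 9
So a = 28

Answer: 28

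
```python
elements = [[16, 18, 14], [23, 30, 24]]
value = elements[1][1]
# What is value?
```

Trace:
`elements = [[16, 18, 14], [23, 30, 24]]` → elements = [[16, 18, 14], [23, 30, 24]]
`value = elements[1][1]` → value = 30
So value = 30

Answer: 30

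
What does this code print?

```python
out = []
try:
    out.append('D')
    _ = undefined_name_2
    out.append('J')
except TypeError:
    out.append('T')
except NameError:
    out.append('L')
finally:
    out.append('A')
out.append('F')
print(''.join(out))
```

Execution trace: 'D' (try body) → 'L' (except NameError) → 'A' (finally) → 'F' (after the try/except). Output: DLAF

Answer: DLAF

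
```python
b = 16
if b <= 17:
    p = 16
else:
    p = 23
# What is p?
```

Trace:
`b = 16` → b = 16
`if b <= 17: ...` → b <= 17 is True → p = 16
So p = 16

Answer: 16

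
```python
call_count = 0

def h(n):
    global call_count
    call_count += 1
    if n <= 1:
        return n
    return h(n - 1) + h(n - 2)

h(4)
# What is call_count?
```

Calls(n) = 1 + Calls(n-1) + Calls(n-2); Calls(0)=Calls(1)=1. For n=4 this gives 9.

Answer: 9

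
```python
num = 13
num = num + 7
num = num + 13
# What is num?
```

Trace:
`num = 13` → num = 13
`num = num + 7` → num = 20
`num = num + 13` → num = 33
So num = 33

Answer: 33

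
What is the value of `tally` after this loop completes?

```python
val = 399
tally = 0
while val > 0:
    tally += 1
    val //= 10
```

Count digits by repeated division by 10
`tally` takes the values: 0 → 1 → 2 → 3

Answer: 3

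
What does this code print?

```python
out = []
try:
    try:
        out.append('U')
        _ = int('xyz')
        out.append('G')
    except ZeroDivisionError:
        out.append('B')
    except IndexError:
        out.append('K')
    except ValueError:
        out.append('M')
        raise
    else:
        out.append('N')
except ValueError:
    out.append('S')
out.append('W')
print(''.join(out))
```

Execution trace: 'U' (inner try body) → 'M' (inner except ValueError) → 'S' (outer except ValueError) → 'W' (after the try/except). Output: UMSW

Answer: UMSW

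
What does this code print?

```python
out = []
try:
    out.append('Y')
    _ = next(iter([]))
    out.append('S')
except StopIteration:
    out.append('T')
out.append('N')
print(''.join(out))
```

Execution trace: 'Y' (try body) → 'T' (except StopIteration) → 'N' (after the try/except). Output: YTN

Answer: YTN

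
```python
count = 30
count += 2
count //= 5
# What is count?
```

Trace:
`count = 30` → count = 30
`count += 2` → count = 32
`count //= 5` → count = 6
So count = 6

Answer: 6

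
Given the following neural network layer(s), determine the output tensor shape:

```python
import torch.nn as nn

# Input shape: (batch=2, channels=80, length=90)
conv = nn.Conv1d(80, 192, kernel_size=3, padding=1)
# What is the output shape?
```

Input: (2, 80, 90) -> Output: (2, 192, 90)

Answer: (2, 192, 90)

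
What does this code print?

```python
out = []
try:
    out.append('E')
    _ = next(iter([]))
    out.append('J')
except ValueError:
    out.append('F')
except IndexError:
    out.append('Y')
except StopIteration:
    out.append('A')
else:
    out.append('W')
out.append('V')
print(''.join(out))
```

Execution trace: 'E' (try body) → 'A' (except StopIteration) → 'V' (after the try/except). Output: EAV

Answer: EAV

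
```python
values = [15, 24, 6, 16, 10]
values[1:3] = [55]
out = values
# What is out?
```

Trace:
`values = [15, 24, 6, 16, 10]` → values = [15, 24, 6, 16, 10]
`values[1:3] = [55]` → values = [15, 55, 16, 10]
`out = values` → out = [15, 55, 16, 10]
So out = [15, 55, 16, 10]

Answer: [15, 55, 16, 10]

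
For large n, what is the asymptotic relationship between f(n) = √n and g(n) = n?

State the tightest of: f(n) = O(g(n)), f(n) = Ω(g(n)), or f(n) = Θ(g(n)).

√n vs n: f(n) = O(g(n)) but not Ω(g(n)) — n grows strictly faster than √n.

Answer: f(n) = O(g(n)) but not Ω(g(n)) — n grows strictly faster than √n.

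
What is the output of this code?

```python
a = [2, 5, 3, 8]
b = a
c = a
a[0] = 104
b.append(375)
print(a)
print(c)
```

Key concept: multiple aliases.
Step by step:
`a = [2, 5, 3, 8]` → a = [2, 5, 3, 8]
`b = a` → b = [2, 5, 3, 8] (same object as a)
`c = a` → c = [2, 5, 3, 8] (same object as a, b)
`a[0] = 104` → a = [104, 5, 3, 8] (same object as b, c); b = [104, 5, 3, 8] (same object as a, c); c = [104, 5, 3, 8] (same object as a, b)
`b.append(375)` → a = [104, 5, 3, 8, 375] (same object as b, c); b = [104, 5, 3, 8, 375] (same object as a, c); c = [104, 5, 3, 8, 375] (same object as a, b)
`print(a)` → prints [104, 5, 3, 8, 375]
`print(c)` → prints [104, 5, 3, 8, 375]

Answer:
[104, 5, 3, 8, 375]
[104, 5, 3, 8, 375]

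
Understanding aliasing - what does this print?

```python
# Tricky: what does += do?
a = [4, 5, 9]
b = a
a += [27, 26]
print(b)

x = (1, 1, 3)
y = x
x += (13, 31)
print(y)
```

Key concept: += behavior differs for mutable vs immutable.
Step by step:
`a = [4, 5, 9]` → a = [4, 5, 9]
`b = a` → b = [4, 5, 9] (same object as a)
`a += [27, 26]` → a = [4, 5, 9, 27, 26] (same object as b); b = [4, 5, 9, 27, 26] (same object as a)
`print(b)` → prints [4, 5, 9, 27, 26]
`x = (1, 1, 3)` → x = (1, 1, 3)
`y = x` → y = (1, 1, 3)
`x += (13, 31)` → x = (1, 1, 3, 13, 31)
`print(y)` → prints (1, 1, 3)

Answer:
[4, 5, 9, 27, 26]
(1, 1, 3)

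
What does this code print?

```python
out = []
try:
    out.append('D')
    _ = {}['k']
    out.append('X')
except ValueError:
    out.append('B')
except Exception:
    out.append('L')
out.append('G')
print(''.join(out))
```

Execution trace: 'D' (try body) → 'L' (except Exception) → 'G' (after the try/except). Output: DLG

Answer: DLG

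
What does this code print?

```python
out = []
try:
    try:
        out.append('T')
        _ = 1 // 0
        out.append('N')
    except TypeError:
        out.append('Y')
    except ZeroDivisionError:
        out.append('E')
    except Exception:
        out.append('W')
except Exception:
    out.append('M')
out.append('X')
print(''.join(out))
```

Execution trace: 'T' (inner try body) → 'E' (inner except ZeroDivisionError) → 'X' (after the try/except). Output: TEX

Answer: TEX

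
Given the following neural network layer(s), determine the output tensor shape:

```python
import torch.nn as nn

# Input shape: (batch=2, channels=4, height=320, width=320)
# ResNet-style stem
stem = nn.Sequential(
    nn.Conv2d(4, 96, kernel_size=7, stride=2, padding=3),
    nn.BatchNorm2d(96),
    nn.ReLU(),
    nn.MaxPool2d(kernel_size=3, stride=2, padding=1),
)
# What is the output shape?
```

Input: (2, 4, 320, 320) -> after Conv2d 7x7 stride=2: (2, 96, 160, 160) -> Output: (2, 96, 80, 80)

Answer: (2, 96, 80, 80)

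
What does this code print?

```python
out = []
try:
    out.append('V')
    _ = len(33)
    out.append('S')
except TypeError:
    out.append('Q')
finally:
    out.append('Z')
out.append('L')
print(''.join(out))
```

Execution trace: 'V' (try body) → 'Q' (except TypeError) → 'Z' (finally) → 'L' (after the try/except). Output: VQZL

Answer: VQZL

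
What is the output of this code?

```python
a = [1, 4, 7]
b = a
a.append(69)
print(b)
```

Key concept: basic list aliasing.
Step by step:
`a = [1, 4, 7]` → a = [1, 4, 7]
`b = a` → b = [1, 4, 7] (same object as a)
`a.append(69)` → a = [1, 4, 7, 69] (same object as b); b = [1, 4, 7, 69] (same object as a)
`print(b)` → prints [1, 4, 7, 69]

Answer: [1, 4, 7, 69]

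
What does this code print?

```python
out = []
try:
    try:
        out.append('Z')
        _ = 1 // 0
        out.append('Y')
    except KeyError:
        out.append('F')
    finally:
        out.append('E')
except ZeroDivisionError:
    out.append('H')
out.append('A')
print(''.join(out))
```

Execution trace: 'Z' (try body) → 'E' (finally) → 'H' (outer except ZeroDivisionError) → 'A' (after the try/except). Output: ZEHA

Answer: ZEHA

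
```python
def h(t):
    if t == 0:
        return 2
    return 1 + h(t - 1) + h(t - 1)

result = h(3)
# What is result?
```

h(t) = 1 + 2·h(t-1), h(0)=2. Closed form: (2+1)·2^3 - 1 = 23.

Answer: 23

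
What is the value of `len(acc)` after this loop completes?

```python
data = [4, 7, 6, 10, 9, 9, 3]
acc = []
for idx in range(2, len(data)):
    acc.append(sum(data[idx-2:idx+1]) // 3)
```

Number of 3-element averages
`acc` takes the values: [] → [5] → [5, 7] → [5, 7, 8] → [5, 7, 8, 9] → [5, 7, 8, 9, 7]
So `len(acc)` = 5

Answer: 5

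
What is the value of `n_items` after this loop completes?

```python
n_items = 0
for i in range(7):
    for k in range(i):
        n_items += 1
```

Triangle number: 0+1+2+...+6
`n_items` takes the values: 0 → 1 → 2 → 3 → 4 → 5 → 6 → 7 → 8 → 9 → 10 → 11 → 12 → 13 → 14 → 15 → 16 → 17 → 18 → 19 → 20 → 21

Answer: 21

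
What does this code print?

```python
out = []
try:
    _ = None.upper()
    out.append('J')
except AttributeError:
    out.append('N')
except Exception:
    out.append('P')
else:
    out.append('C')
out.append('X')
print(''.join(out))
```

Execution trace: 'N' (except AttributeError) → 'X' (after the try/except). Output: NX

Answer: NX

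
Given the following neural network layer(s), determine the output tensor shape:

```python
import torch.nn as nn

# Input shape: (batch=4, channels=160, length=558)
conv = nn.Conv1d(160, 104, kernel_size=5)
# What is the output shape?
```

Input: (4, 160, 558) -> Output: (4, 104, 554)

Answer: (4, 104, 554)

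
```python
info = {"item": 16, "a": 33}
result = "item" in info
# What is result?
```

Trace:
`info = {"item": 16, "a": 33}` → info = {'item': 16, 'a': 33}
`result = "item" in info` → result = True
So result = True

Answer: True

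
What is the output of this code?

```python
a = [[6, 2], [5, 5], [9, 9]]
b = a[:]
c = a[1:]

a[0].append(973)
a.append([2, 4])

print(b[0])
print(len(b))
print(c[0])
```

Key concept: slice with nested mutation.
Step by step:
`a = [[6, 2], [5, 5], [9, 9]]` → a = [[6, 2], [5, 5], [9, 9]]
`b = a[:]` → b = [[6, 2], [5, 5], [9, 9]]
`c = a[1:]` → c = [[5, 5], [9, 9]]
`a[0].append(973)` → a = [[6, 2, 973], [5, 5], [9, 9]]; b = [[6, 2, 973], [5, 5], [9, 9]]
`a.append([2, 4])` → a = [[6, 2, 973], [5, 5], [9, 9], [2, 4]]
`print(b[0])` → prints [6, 2, 973]
`print(len(b))` → prints 3
`print(c[0])` → prints [5, 5]

Answer:
[6, 2, 973]
3
[5, 5]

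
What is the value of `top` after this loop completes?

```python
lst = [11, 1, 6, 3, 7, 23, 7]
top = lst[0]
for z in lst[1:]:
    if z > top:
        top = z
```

Maximum of [11, 1, 6, 3, 7, 23, 7]
`top` takes the values: 11 → 23

Answer: 23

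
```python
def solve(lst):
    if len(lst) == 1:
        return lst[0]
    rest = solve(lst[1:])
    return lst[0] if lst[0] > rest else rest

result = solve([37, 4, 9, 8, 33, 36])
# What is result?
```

Recursive max over [37, 4, 9, 8, 33, 36] = 37

Answer: 37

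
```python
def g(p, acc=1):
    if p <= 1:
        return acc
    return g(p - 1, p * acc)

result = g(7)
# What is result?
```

Accumulator trace (n, acc): (7, 1) -> (6, 7) -> (5, 42) -> (4, 210) -> (3, 840) -> (2, 2520) -> (1, 5040) -> return 5040

Answer: 5040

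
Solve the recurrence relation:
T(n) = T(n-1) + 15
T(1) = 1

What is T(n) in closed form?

Unrolling: T(n) = T(1) + 15·(n-1) = 1 + 15(n-1) = 15n - 14.

Answer: T(n) = 15n - 14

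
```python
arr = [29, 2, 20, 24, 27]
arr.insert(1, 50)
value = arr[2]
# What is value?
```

Trace:
`arr = [29, 2, 20, 24, 27]` → arr = [29, 2, 20, 24, 27]
`arr.insert(1, 50)` → arr = [29, 50, 2, 20, 24, 27]
`value = arr[2]` → value = 2
So value = 2

Answer: 2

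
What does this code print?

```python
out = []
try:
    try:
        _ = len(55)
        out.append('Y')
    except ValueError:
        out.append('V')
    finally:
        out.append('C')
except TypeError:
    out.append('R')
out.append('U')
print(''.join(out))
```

Execution trace: 'C' (finally) → 'R' (outer except TypeError) → 'U' (after the try/except). Output: CRU

Answer: CRU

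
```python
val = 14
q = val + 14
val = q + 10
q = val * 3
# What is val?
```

Trace:
`val = 14` → val = 14
`q = val + 14` → q = 28
`val = q + 10` → val = 38
`q = val * 3` → q = 114
So val = 38

Answer: 38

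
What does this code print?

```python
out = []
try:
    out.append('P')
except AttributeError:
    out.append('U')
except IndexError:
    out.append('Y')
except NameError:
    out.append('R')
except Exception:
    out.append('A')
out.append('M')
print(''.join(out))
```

Execution trace: 'P' (try body, no exception) → 'M' (after the try/except). Output: PM

Answer: PM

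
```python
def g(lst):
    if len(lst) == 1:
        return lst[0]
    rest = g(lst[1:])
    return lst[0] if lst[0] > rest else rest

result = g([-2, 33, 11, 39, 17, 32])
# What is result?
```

Recursive max over [-2, 33, 11, 39, 17, 32] = 39

Answer: 39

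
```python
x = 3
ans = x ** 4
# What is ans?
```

Trace:
`x = 3` → x = 3
`ans = x ** 4` → ans = 81
So ans = 81

Answer: 81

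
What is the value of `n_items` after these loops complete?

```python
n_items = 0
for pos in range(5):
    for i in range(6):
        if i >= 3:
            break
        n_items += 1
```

Inner breaks at 3, outer runs 5 times
`n_items` takes the values: 0 → 1 → 2 → 3 → 4 → 5 → 6 → 7 → 8 → 9 → 10 → 11 → 12 → 13 → 14 → 15

Answer: 15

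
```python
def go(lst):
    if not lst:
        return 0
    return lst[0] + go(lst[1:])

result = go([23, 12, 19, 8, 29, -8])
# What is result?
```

23 + 12 + 19 + 8 + 29 + (-8) + 0 = 83

Answer: 83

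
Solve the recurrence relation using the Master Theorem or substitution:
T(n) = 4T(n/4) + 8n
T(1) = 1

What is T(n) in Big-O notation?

By Master Theorem: a=4, b=4, f(n)=8n. Since log_4(4) = 1 and f(n) = Θ(n^1), Case 2 applies. T(n) = O(n log n).

Answer: O(n log n)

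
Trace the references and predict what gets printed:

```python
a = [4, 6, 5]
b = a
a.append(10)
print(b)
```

Key concept: basic list aliasing.
Step by step:
`a = [4, 6, 5]` → a = [4, 6, 5]
`b = a` → b = [4, 6, 5] (same object as a)
`a.append(10)` → a = [4, 6, 5, 10] (same object as b); b = [4, 6, 5, 10] (same object as a)
`print(b)` → prints [4, 6, 5, 10]

Answer: [4, 6, 5, 10]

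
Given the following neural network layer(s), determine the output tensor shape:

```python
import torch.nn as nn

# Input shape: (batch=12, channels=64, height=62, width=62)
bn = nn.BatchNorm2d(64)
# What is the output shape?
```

Input: (12, 64, 62, 62) -> Output: (12, 64, 62, 62)

Answer: (12, 64, 62, 62)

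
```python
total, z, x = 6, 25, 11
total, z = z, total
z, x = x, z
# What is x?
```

Trace:
`total, z, x = 6, 25, 11` → total = 6; z = 25; x = 11
`total, z = z, total` → total = 25; z = 6
`z, x = x, z` → z = 11; x = 6
So x = 6

Answer: 6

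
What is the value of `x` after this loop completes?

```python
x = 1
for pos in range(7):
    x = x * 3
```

Multiply by 3, 7 times: 1 * 3^7 = 2187
`x` takes the values: 1 → 3 → 9 → 27 → 81 → 243 → 729 → 2187

Answer: 2187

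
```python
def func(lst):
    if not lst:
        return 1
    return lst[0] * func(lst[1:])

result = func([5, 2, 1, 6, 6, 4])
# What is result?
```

Product over [5, 2, 1, 6, 6, 4] = 5 * 2 * 1 * 6 * 6 * 4 = 1440

Answer: 1440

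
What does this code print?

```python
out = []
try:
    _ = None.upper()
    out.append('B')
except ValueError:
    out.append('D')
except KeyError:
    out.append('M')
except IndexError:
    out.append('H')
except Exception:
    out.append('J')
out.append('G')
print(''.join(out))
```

Execution trace: 'J' (except Exception) → 'G' (after the try/except). Output: JG

Answer: JG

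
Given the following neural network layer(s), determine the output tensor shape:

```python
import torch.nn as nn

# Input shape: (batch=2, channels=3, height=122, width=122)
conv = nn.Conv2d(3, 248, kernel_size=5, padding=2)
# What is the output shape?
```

Input: (2, 3, 122, 122) -> Output: (2, 248, 122, 122)

Answer: (2, 248, 122, 122)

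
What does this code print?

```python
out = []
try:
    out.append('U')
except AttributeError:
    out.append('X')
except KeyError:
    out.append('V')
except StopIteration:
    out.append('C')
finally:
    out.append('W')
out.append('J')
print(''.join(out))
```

Execution trace: 'U' (try body, no exception) → 'W' (finally) → 'J' (after the try/except). Output: UWJ

Answer: UWJ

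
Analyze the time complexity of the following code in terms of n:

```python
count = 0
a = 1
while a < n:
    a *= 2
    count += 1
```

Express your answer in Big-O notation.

Each loop level contributes: log n. Multiplying the contributions gives O(log n).

Answer: O(log n)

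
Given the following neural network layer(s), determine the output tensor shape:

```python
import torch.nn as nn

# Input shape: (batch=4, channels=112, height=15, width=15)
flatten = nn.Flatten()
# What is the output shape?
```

Input: (4, 112, 15, 15) -> Output: (4, 25200)

Answer: (4, 25200)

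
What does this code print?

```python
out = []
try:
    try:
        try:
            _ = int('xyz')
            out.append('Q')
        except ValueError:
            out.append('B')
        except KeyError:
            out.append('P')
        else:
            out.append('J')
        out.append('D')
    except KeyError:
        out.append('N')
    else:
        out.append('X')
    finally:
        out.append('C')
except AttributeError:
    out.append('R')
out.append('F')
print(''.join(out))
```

Execution trace: 'B' (inner except ValueError) → 'D' (try body, no exception) → 'X' (else) → 'C' (finally) → 'F' (after the try/except). Output: BDXCF

Answer: BDXCF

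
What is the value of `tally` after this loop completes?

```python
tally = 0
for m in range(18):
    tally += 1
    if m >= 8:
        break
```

Loop breaks when m reaches 8, tally is 9
`tally` takes the values: 0 → 1 → 2 → 3 → 4 → 5 → 6 → 7 → 8 → 9

Answer: 9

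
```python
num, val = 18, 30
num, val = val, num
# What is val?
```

Trace:
`num, val = 18, 30` → num = 18; val = 30
`num, val = val, num` → num = 30; val = 18
So val = 18

Answer: 18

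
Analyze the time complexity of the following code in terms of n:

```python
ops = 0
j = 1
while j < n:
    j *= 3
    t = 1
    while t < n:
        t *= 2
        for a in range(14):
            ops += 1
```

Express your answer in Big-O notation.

Each loop level contributes: log n × log n × 1. Multiplying the contributions gives O(log² n).

Answer: O(log² n)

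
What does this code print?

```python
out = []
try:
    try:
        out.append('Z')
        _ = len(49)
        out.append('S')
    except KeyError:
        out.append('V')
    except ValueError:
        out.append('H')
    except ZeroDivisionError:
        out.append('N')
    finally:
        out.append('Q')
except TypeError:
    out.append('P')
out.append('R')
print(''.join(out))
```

Execution trace: 'Z' (try body) → 'Q' (finally) → 'P' (outer except TypeError) → 'R' (after the try/except). Output: ZQPR

Answer: ZQPR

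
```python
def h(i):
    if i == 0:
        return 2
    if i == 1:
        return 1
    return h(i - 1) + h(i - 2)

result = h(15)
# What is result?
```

Build up from base cases: h(0)=2, h(1)=1, h(2)=3, h(3)=4, h(4)=7, h(5)=11, h(6)=18, ..., h(15)=1364

Answer: 1364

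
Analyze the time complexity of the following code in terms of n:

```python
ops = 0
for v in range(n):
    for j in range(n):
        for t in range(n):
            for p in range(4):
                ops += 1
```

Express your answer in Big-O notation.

Each loop level contributes: n × n × n × 1. Multiplying the contributions gives O(n^3).

Answer: O(n^3)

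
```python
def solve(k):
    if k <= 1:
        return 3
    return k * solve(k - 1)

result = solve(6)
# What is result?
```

solve(6) = 6 * 5 * 4 * 3 * 2 * 3 = 2160

Answer: 2160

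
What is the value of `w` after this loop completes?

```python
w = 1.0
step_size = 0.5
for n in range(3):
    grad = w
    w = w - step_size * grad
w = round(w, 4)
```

Gradient descent: w = 1.0 * (1 - 0.5)^3
`w` takes the values: 1.0 → 0.5 → 0.25 → 0.125

Answer: 0.125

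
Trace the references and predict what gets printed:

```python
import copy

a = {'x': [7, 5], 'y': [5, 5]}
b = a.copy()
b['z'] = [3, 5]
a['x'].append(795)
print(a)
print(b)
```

Key concept: shallow copy of dict with mutable values.
Step by step:
`a = {'x': [7, 5], 'y': [5, 5]}` → a = {'x': [7, 5], 'y': [5, 5]}
`b = a.copy()` → b = {'x': [7, 5], 'y': [5, 5]}
`b['z'] = [3, 5]` → b = {'x': [7, 5], 'y': [5, 5], 'z': [3, 5]}
`a['x'].append(795)` → a = {'x': [7, 5, 795], 'y': [5, 5]}; b = {'x': [7, 5, 795], 'y': [5, 5], 'z': [3, 5]}
`print(a)` → prints {'x': [7, 5, 795], 'y': [5, 5]}
`print(b)` → prints {'x': [7, 5, 795], 'y': [5, 5], 'z': [3, 5]}

Answer:
{'x': [7, 5, 795], 'y': [5, 5]}
{'x': [7, 5, 795], 'y': [5, 5], 'z': [3, 5]}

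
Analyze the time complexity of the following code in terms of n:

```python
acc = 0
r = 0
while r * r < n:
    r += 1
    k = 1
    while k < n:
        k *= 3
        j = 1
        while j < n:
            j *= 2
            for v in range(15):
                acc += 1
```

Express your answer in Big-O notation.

Each loop level contributes: √n × log n × log n × 1. Multiplying the contributions gives O(√n log² n).

Answer: O(√n log² n)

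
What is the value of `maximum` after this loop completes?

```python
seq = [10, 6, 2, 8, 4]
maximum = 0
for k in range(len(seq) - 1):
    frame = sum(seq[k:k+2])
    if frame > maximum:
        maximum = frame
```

Max sum of 2-element window in [10, 6, 2, 8, 4]
`maximum` takes the values: 0 → 16

Answer: 16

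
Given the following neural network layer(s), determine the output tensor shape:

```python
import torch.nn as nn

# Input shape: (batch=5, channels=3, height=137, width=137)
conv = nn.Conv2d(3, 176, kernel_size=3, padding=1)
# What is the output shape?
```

Input: (5, 3, 137, 137) -> Output: (5, 176, 137, 137)

Answer: (5, 176, 137, 137)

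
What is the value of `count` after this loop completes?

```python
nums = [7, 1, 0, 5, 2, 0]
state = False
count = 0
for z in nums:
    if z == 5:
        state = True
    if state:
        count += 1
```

Count elements after first 5 in [7, 1, 0, 5, 2, 0]
`count` takes the values: 0 → 1 → 2 → 3

Answer: 3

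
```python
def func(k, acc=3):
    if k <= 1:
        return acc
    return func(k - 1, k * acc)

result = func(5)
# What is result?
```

Accumulator trace (n, acc): (5, 3) -> (4, 15) -> (3, 60) -> (2, 180) -> (1, 360) -> return 360

Answer: 360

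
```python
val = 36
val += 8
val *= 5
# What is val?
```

Trace:
`val = 36` → val = 36
`val += 8` → val = 44
`val *= 5` → val = 220
So val = 220

Answer: 220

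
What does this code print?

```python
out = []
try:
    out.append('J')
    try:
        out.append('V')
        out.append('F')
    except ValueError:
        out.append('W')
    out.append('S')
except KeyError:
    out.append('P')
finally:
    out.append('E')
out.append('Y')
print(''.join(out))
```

Execution trace: 'J' (try body) → 'V' (inner try body) → 'F' (inner try body, no exception) → 'S' (try body, no exception) → 'E' (finally) → 'Y' (after the try/except). Output: JVFSEY

Answer: JVFSEY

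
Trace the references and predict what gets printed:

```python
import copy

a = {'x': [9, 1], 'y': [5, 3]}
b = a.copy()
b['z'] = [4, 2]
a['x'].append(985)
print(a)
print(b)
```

Key concept: shallow copy of dict with mutable values.
Step by step:
`a = {'x': [9, 1], 'y': [5, 3]}` → a = {'x': [9, 1], 'y': [5, 3]}
`b = a.copy()` → b = {'x': [9, 1], 'y': [5, 3]}
`b['z'] = [4, 2]` → b = {'x': [9, 1], 'y': [5, 3], 'z': [4, 2]}
`a['x'].append(985)` → a = {'x': [9, 1, 985], 'y': [5, 3]}; b = {'x': [9, 1, 985], 'y': [5, 3], 'z': [4, 2]}
`print(a)` → prints {'x': [9, 1, 985], 'y': [5, 3]}
`print(b)` → prints {'x': [9, 1, 985], 'y': [5, 3], 'z': [4, 2]}

Answer:
{'x': [9, 1, 985], 'y': [5, 3]}
{'x': [9, 1, 985], 'y': [5, 3], 'z': [4, 2]}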